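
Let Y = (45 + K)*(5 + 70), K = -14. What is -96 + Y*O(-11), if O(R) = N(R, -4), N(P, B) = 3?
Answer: 6879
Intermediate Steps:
O(R) = 3
Y = 2325 (Y = (45 - 14)*(5 + 70) = 31*75 = 2325)
-96 + Y*O(-11) = -96 + 2325*3 = -96 + 6975 = 6879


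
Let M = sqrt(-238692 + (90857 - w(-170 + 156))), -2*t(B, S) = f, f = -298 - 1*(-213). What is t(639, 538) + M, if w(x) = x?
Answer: 85/2 + I*sqrt(147821) ≈ 42.5 + 384.48*I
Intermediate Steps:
f = -85 (f = -298 + 213 = -85)
t(B, S) = 85/2 (t(B, S) = -1/2*(-85) = 85/2)
M = I*sqrt(147821) (M = sqrt(-238692 + (90857 - (-170 + 156))) = sqrt(-238692 + (90857 - 1*(-14))) = sqrt(-238692 + (90857 + 14)) = sqrt(-238692 + 90871) = sqrt(-147821) = I*sqrt(147821) ≈ 384.48*I)
t(639, 538) + M = 85/2 + I*sqrt(147821)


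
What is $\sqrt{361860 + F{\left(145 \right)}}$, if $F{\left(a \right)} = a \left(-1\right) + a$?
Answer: $2 \sqrt{90465} \approx 601.55$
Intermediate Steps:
$F{\left(a \right)} = 0$ ($F{\left(a \right)} = - a + a = 0$)
$\sqrt{361860 + F{\left(145 \right)}} = \sqrt{361860 + 0} = \sqrt{361860} = 2 \sqrt{90465}$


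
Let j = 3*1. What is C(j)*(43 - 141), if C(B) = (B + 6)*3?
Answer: -2646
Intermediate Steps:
j = 3
C(B) = 18 + 3*B (C(B) = (6 + B)*3 = 18 + 3*B)
C(j)*(43 - 141) = (18 + 3*3)*(43 - 141) = (18 + 9)*(-98) = 27*(-98) = -2646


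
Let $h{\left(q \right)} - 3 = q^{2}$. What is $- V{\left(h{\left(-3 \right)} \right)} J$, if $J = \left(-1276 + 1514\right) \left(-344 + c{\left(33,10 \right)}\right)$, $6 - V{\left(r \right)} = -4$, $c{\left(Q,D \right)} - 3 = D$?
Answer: $787780$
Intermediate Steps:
$h{\left(q \right)} = 3 + q^{2}$
$c{\left(Q,D \right)} = 3 + D$
$V{\left(r \right)} = 10$ ($V{\left(r \right)} = 6 - -4 = 6 + 4 = 10$)
$J = -78778$ ($J = \left(-1276 + 1514\right) \left(-344 + \left(3 + 10\right)\right) = 238 \left(-344 + 13\right) = 238 \left(-331\right) = -78778$)
$- V{\left(h{\left(-3 \right)} \right)} J = \left(-1\right) 10 \left(-78778\right) = \left(-10\right) \left(-78778\right) = 787780$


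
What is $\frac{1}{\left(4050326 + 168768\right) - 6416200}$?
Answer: $- \frac{1}{2197106} \approx -4.5514 \cdot 10^{-7}$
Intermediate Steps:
$\frac{1}{\left(4050326 + 168768\right) - 6416200} = \frac{1}{4219094 - 6416200} = \frac{1}{-2197106} = - \frac{1}{2197106}$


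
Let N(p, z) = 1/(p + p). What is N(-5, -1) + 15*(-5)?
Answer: -751/10 ≈ -75.100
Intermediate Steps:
N(p, z) = 1/(2*p)
N(-5, -1) + 15*(-5) = (½)/(-5) + 15*(-5) = (½)*(-⅕) - 75 = -⅒ - 75 = -751/10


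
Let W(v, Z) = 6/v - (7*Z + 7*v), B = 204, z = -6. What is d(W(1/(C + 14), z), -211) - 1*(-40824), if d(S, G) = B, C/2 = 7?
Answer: 41028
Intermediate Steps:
C = 14 (C = 2*7 = 14)
W(v, Z) = -7*Z - 7*v + 6/v (W(v, Z) = 6/v - 7*(Z + v) = 6/v + (-7*Z - 7*v) = -7*Z - 7*v + 6/v)
d(S, G) = 204
d(W(1/(C + 14), z), -211) - 1*(-40824) = 204 - 1*(-40824) = 204 + 40824 = 41028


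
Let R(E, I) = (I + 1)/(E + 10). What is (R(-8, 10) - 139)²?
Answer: 71289/4 ≈ 17822.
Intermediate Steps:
R(E, I) = (1 + I)/(10 + E)
(R(-8, 10) - 139)² = ((1 + 10)/(10 - 8) - 139)² = (11/2 - 139)² = (-267/2)² = 71289/4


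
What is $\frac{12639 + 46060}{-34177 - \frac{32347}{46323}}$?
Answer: $- \frac{2719113777}{1583213518} \approx -1.7175$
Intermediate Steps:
$\frac{12639 + 46060}{-34177 - \frac{32347}{46323}} = \frac{58699}{-34177 - \frac{32347}{46323}} = \frac{58699}{- \frac{1583213518}{46323}} = 58699 \left(- \frac{46323}{1583213518}\right) = - \frac{2719113777}{1583213518}$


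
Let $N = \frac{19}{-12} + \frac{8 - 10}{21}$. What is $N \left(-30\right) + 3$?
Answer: $\frac{747}{14} \approx 53.357$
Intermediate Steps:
$N = - \frac{47}{28}$ ($N = 19 \left(- \frac{1}{12}\right) - \frac{2}{21} = - \frac{19}{12} - \frac{2}{21} = - \frac{47}{28} \approx -1.6786$)
$N \left(-30\right) + 3 = \left(- \frac{47}{28}\right) \left(-30\right) + 3 = \frac{705}{14} + 3 = \frac{747}{14}$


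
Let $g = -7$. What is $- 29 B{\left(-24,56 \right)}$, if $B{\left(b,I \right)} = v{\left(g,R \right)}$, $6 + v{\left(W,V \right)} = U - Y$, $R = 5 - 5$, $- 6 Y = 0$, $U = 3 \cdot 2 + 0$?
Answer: $0$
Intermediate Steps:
$U = 6$ ($U = 6 + 0 = 6$)
$Y = 0$ ($Y = \left(- \frac{1}{6}\right) 0 = 0$)
$R = 0$ ($R = 5 - 5 = 0$)
$v{\left(W,V \right)} = 0$ ($v{\left(W,V \right)} = -6 + \left(6 - 0\right) = -6 + \left(6 + 0\right) = -6 + 6 = 0$)
$B{\left(b,I \right)} = 0$
$- 29 B{\left(-24,56 \right)} = \left(-29\right) 0 = 0$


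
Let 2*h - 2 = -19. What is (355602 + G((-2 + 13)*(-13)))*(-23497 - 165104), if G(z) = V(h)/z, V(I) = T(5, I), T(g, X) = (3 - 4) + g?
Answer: -9590564916282/143 ≈ -6.7067e+10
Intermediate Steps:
h = -17/2 (h = 1 + (½)*(-19) = 1 - 19/2 = -17/2 ≈ -8.5000)
T(g, X) = -1 + g
V(I) = 4 (V(I) = -1 + 5 = 4)
G(z) = 4/z
(355602 + G((-2 + 13)*(-13)))*(-23497 - 165104) = (355602 + 4/(((-2 + 13)*(-13))))*(-23497 - 165104) = (355602 + 4/((11*(-13))))*(-188601) = (355602 + 4/(-143))*(-188601) = (355602 + 4*(-1/143))*(-188601) = (355602 - 4/143)*(-188601) = (50851082/143)*(-188601) = -9590564916282/143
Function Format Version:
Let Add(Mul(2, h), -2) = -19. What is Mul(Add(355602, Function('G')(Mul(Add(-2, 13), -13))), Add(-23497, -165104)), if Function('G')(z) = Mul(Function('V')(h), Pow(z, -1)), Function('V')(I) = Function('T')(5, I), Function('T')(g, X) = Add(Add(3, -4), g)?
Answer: Rational(-9590564916282, 143) ≈ -6.7067e+10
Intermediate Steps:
h = Rational(-17, 2) (h = Add(1, Mul(Rational(1, 2), -19)) = Add(1, Rational(-19, 2)) = Rational(-17, 2) ≈ -8.5000)
Function('T')(g, X) = Add(-1, g)
Function('V')(I) = 4 (Function('V')(I) = Add(-1, 5) = 4)
Function('G')(z) = Mul(4, Pow(z, -1))
Mul(Add(355602, Function('G')(Mul(Add(-2, 13), -13))), Add(-23497, -165104)) = Mul(Add(355602, Mul(4, Pow(Mul(Add(-2, 13), -13), -1))), Add(-23497, -165104)) = Mul(Add(355602, Mul(4, Pow(Mul(11, -13), -1))), -188601) = Mul(Add(355602, Mul(4, Pow(-143, -1))), -188601) = Mul(Add(355602, Mul(4, Rational(-1, 143))), -188601) = Mul(Add(355602, Rational(-4, 143)), -188601) = Mul(Rational(50851082, 143), -188601) = Rational(-9590564916282, 143)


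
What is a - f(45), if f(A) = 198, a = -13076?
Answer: -13274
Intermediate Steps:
a - f(45) = -13076 - 1*198 = -13076 - 198 = -13274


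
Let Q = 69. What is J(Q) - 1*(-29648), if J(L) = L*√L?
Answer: 29648 + 69*√69 ≈ 30221.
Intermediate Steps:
J(L) = L^(3/2)
J(Q) - 1*(-29648) = 69^(3/2) - 1*(-29648) = 69*√69 + 29648 = 29648 + 69*√69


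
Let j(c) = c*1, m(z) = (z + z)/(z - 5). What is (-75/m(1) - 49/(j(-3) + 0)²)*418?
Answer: 543818/9 ≈ 60424.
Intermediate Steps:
m(z) = 2*z/(-5 + z) (m(z) = (2*z)/(-5 + z) = 2*z/(-5 + z))
j(c) = c
(-75/m(1) - 49/(j(-3) + 0)²)*418 = (-75/(2*1/(-5 + 1)) - 49/(-3 + 0)²)*418 = (-75/(2*1/(-4)) - 49/((-3)²))*418 = (-75/(2*1*(-¼)) - 49/9)*418 = (-75/(-½) - 49*⅑)*418 = (-75*(-2) - 49/9)*418 = (150 - 49/9)*418 = (1301/9)*418 = 543818/9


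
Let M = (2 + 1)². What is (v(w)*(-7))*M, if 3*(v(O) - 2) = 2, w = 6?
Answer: -168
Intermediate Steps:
M = 9 (M = 3² = 9)
v(O) = 8/3 (v(O) = 2 + (⅓)*2 = 2 + ⅔ = 8/3)
(v(w)*(-7))*M = ((8/3)*(-7))*9 = -56/3*9 = -168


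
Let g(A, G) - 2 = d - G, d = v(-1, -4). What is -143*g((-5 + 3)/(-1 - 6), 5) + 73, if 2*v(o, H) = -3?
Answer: 1433/2 ≈ 716.50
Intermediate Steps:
v(o, H) = -3/2 (v(o, H) = (½)*(-3) = -3/2)
d = -3/2 ≈ -1.5000
g(A, G) = ½ - G (g(A, G) = 2 + (-3/2 - G) = ½ - G)
-143*g((-5 + 3)/(-1 - 6), 5) + 73 = -143*(½ - 1*5) + 73 = -143*(½ - 5) + 73 = -143*(-9/2) + 73 = 1287/2 + 73 = 1433/2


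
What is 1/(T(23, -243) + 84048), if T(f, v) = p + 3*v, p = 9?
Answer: 1/83328 ≈ 1.2001e-5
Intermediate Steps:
T(f, v) = 9 + 3*v
1/(T(23, -243) + 84048) = 1/((9 + 3*(-243)) + 84048) = 1/((9 - 729) + 84048) = 1/(-720 + 84048) = 1/83328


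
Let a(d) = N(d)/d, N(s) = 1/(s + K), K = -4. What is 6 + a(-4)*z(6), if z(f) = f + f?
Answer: 51/8 ≈ 6.3750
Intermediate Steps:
N(s) = 1/(-4 + s) (N(s) = 1/(s - 4) = 1/(-4 + s))
z(f) = 2*f
a(d) = 1/(d*(-4 + d)) (a(d) = 1/((-4 + d)*d) = 1/(d*(-4 + d)))
6 + a(-4)*z(6) = 6 + (1/((-4)*(-4 - 4)))*(2*6) = 6 - ¼/(-8)*12 = 6 - ¼*(-⅛)*12 = 6 + (1/32)*12 = 6 + 3/8 = 51/8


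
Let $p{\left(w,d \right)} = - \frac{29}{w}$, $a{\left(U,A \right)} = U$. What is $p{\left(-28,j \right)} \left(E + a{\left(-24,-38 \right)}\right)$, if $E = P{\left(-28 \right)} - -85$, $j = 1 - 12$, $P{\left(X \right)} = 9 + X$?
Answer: $\frac{87}{2} \approx 43.5$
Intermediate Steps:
$j = -11$ ($j = 1 - 12 = -11$)
$E = 66$ ($E = \left(9 - 28\right) - -85 = -19 + 85 = 66$)
$p{\left(-28,j \right)} \left(E + a{\left(-24,-38 \right)}\right) = - \frac{29}{-28} \left(66 - 24\right) = \left(-29\right) \left(- \frac{1}{28}\right) 42 = \frac{29}{28} \cdot 42 = \frac{87}{2}$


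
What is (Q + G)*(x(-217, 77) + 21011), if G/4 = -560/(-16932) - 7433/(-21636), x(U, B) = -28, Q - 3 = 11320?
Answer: 1813555541191460/7632099 ≈ 2.3762e+8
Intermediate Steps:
Q = 11323 (Q = 3 + 11320 = 11323)
G = 11497643/7632099 (G = 4*(-560/(-16932) - 7433/(-21636)) = 4*(-560*(-1/16932) - 7433*(-1/21636)) = 4*(140/4233 + 7433/21636) = 4*(11497643/30528396) = 11497643/7632099 ≈ 1.5065)
(Q + G)*(x(-217, 77) + 21011) = (11323 + 11497643/7632099)*(-28 + 21011) = (86429754620/7632099)*20983 = 1813555541191460/7632099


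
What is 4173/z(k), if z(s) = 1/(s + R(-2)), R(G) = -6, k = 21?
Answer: 62595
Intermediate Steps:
z(s) = 1/(-6 + s) (z(s) = 1/(s - 6) = 1/(-6 + s))
4173/z(k) = 4173/(1/(-6 + 21)) = 4173/(1/15) = 4173*15 = 62595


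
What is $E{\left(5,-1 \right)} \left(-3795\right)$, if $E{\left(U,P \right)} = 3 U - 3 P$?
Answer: $-68310$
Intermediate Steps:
$E{\left(U,P \right)} = - 3 P + 3 U$
$E{\left(5,-1 \right)} \left(-3795\right) = \left(\left(-3\right) \left(-1\right) + 3 \cdot 5\right) \left(-3795\right) = \left(3 + 15\right) \left(-3795\right) = 18 \left(-3795\right) = -68310$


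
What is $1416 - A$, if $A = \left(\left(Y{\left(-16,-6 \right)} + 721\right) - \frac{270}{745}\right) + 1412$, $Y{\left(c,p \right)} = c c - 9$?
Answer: $- \frac{143582}{149} \approx -963.64$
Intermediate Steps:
$Y{\left(c,p \right)} = -9 + c^{2}$ ($Y{\left(c,p \right)} = c^{2} - 9 = -9 + c^{2}$)
$A = \frac{354566}{149}$ ($A = \left(\left(\left(-9 + \left(-16\right)^{2}\right) + 721\right) - \frac{270}{745}\right) + 1412 = \left(\left(\left(-9 + 256\right) + 721\right) - \frac{54}{149}\right) + 1412 = \left(\left(247 + 721\right) - \frac{54}{149}\right) + 1412 = \left(968 - \frac{54}{149}\right) + 1412 = \frac{144178}{149} + 1412 = \frac{354566}{149} \approx 2379.6$)
$1416 - A = 1416 - \frac{354566}{149} = - \frac{143582}{149}$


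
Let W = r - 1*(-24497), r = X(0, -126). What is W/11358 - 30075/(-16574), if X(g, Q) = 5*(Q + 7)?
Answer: 368871799/94123746 ≈ 3.9190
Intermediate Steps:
X(g, Q) = 35 + 5*Q (X(g, Q) = 5*(7 + Q) = 35 + 5*Q)
r = -595 (r = 35 + 5*(-126) = 35 - 630 = -595)
W = 23902 (W = -595 - 1*(-24497) = -595 + 24497 = 23902)
W/11358 - 30075/(-16574) = 23902/11358 - 30075/(-16574) = 23902*(1/11358) - 30075*(-1/16574) = 11951/5679 + 30075/16574 = 368871799/94123746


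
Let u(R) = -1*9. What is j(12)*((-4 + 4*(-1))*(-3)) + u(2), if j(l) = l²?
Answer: 3447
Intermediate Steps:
u(R) = -9
j(12)*((-4 + 4*(-1))*(-3)) + u(2) = 12²*((-4 + 4*(-1))*(-3)) - 9 = 144*((-4 - 4)*(-3)) - 9 = 144*(-8*(-3)) - 9 = 144*24 - 9 = 3456 - 9 = 3447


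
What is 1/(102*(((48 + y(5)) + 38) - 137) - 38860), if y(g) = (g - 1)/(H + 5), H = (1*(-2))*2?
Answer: -1/43654 ≈ -2.2907e-5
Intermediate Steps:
H = -4 (H = -2*2 = -4)
y(g) = -1 + g (y(g) = (g - 1)/(-4 + 5) = (-1 + g)/1 = (-1 + g)*1 = -1 + g)
1/(102*(((48 + y(5)) + 38) - 137) - 38860) = 1/(102*(((48 + (-1 + 5)) + 38) - 137) - 38860) = 1/(102*(((48 + 4) + 38) - 137) - 38860) = 1/(102*((52 + 38) - 137) - 38860) = 1/(102*(90 - 137) - 38860) = 1/(102*(-47) - 38860) = 1/(-4794 - 38860) = 1/(-43654) = -1/43654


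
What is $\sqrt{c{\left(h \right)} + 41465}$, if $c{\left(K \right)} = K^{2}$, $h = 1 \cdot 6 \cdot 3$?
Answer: $\sqrt{41789} \approx 204.42$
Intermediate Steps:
$h = 18$ ($h = 6 \cdot 3 = 18$)
$\sqrt{c{\left(h \right)} + 41465} = \sqrt{18^{2} + 41465} = \sqrt{324 + 41465} = \sqrt{41789}$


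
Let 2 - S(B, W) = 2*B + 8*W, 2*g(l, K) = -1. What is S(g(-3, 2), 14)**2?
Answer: 11881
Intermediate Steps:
g(l, K) = -1/2 (g(l, K) = (1/2)*(-1) = -1/2)
S(B, W) = 2 - 8*W - 2*B (S(B, W) = 2 - (2*B + 8*W) = 2 + (-8*W - 2*B) = 2 - 8*W - 2*B)
S(g(-3, 2), 14)**2 = (2 - 8*14 - 2*(-1/2))**2 = (2 - 112 + 1)**2 = (-109)**2 = 11881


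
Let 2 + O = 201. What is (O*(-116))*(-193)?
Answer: 4455212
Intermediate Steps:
O = 199 (O = -2 + 201 = 199)
(O*(-116))*(-193) = (199*(-116))*(-193) = -23084*(-193) = 4455212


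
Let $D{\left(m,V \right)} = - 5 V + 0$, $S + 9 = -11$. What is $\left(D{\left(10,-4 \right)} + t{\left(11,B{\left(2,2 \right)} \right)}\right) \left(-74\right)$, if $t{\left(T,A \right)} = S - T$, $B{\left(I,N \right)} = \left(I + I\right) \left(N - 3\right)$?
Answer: $814$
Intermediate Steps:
$S = -20$ ($S = -9 - 11 = -20$)
$D{\left(m,V \right)} = - 5 V$
$B{\left(I,N \right)} = 2 I \left(-3 + N\right)$
$t{\left(T,A \right)} = -20 - T$
$\left(D{\left(10,-4 \right)} + t{\left(11,B{\left(2,2 \right)} \right)}\right) \left(-74\right) = \left(\left(-5\right) \left(-4\right) - 31\right) \left(-74\right) = \left(20 - 31\right) \left(-74\right) = \left(-11\right) \left(-74\right) = 814$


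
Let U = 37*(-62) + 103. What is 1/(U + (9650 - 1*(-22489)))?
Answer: 1/29948 ≈ 3.3391e-5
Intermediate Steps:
U = -2191 (U = -2294 + 103 = -2191)
1/(U + (9650 - 1*(-22489))) = 1/(-2191 + (9650 - 1*(-22489))) = 1/(-2191 + (9650 + 22489)) = 1/(-2191 + 32139) = 1/29948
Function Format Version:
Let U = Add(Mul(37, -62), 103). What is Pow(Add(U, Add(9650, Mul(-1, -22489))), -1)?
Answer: Rational(1, 29948) ≈ 3.3391e-5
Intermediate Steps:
U = -2191 (U = Add(-2294, 103) = -2191)
Pow(Add(U, Add(9650, Mul(-1, -22489))), -1) = Pow(Add(-2191, Add(9650, Mul(-1, -22489))), -1) = Pow(Add(-2191, Add(9650, 22489)), -1) = Pow(Add(-2191, 32139), -1) = Pow(29948, -1) = Rational(1, 29948)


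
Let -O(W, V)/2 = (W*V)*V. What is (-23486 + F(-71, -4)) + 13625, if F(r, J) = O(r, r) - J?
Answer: 705965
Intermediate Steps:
O(W, V) = -2*W*V² (O(W, V) = -2*W*V*V = -2*V*W*V = -2*W*V²)
F(r, J) = -J - 2*r³ (F(r, J) = -2*r*r² - J = -2*r³ - J = -J - 2*r³)
(-23486 + F(-71, -4)) + 13625 = (-23486 + (-1*(-4) - 2*(-71)³)) + 13625 = (-23486 + (4 - 2*(-357911))) + 13625 = (-23486 + (4 + 715822)) + 13625 = (-23486 + 715826) + 13625 = 692340 + 13625 = 705965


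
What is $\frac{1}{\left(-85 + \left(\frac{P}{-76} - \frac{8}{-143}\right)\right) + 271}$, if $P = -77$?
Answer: $\frac{10868}{2033067} \approx 0.0053456$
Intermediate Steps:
$\frac{1}{\left(-85 + \left(\frac{P}{-76} - \frac{8}{-143}\right)\right) + 271} = \frac{1}{\left(-85 - \left(- \frac{77}{76} - \frac{8}{143}\right)\right) + 271} = \frac{1}{\left(-85 - - \frac{11619}{10868}\right) + 271} = \frac{1}{\left(-85 + \left(\frac{77}{76} + \frac{8}{143}\right)\right) + 271} = \frac{1}{\left(-85 + \frac{11619}{10868}\right) + 271} = \frac{1}{- \frac{912161}{10868} + 271} = \frac{1}{\frac{2033067}{10868}} = \frac{10868}{2033067}$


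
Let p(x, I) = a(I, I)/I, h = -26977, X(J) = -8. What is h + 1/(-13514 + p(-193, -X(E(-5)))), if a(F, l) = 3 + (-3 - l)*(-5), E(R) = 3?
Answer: -1457486383/54027 ≈ -26977.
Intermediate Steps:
a(F, l) = 18 + 5*l (a(F, l) = 3 + (15 + 5*l) = 18 + 5*l)
p(x, I) = (18 + 5*I)/I
h + 1/(-13514 + p(-193, -X(E(-5)))) = -26977 + 1/(-13514 + (5 + 18/((-1*(-8))))) = -26977 + 1/(-13514 + (5 + 18/8)) = -26977 + 1/(-13514 + (5 + 18*(⅛))) = -26977 + 1/(-13514 + (5 + 9/4)) = -26977 + 1/(-13514 + 29/4) = -26977 + 1/(-54027/4) = -26977 - 4/54027 = -1457486383/54027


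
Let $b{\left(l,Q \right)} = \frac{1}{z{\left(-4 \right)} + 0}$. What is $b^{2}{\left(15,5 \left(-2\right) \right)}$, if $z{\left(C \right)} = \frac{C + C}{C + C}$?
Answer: $1$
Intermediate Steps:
$z{\left(C \right)} = 1$ ($z{\left(C \right)} = \frac{2 C}{2 C} = 2 C \frac{1}{2 C} = 1$)
$b{\left(l,Q \right)} = 1$ ($b{\left(l,Q \right)} = \frac{1}{1 + 0} = 1^{-1} = 1$)
$b^{2}{\left(15,5 \left(-2\right) \right)} = 1^{2} = 1$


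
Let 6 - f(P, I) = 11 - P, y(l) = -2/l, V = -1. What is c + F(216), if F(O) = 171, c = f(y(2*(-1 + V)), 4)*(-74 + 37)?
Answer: 675/2 ≈ 337.50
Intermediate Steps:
f(P, I) = -5 + P (f(P, I) = 6 - (11 - P) = 6 + (-11 + P) = -5 + P)
c = 333/2 (c = (-5 - 2*1/(2*(-1 - 1)))*(-74 + 37) = (-5 - 2/(2*(-2)))*(-37) = (-5 - 2/(-4))*(-37) = (-5 - 2*(-1/4))*(-37) = (-5 + 1/2)*(-37) = -9/2*(-37) = 333/2 ≈ 166.50)
c + F(216) = 333/2 + 171 = 675/2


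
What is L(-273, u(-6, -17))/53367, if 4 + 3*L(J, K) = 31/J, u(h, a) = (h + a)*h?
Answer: -1123/43707573 ≈ -2.5694e-5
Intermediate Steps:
u(h, a) = h*(a + h) (u(h, a) = (a + h)*h = h*(a + h))
L(J, K) = -4/3 + 31/(3*J) (L(J, K) = -4/3 + (31/J)/3 = -4/3 + 31/(3*J))
L(-273, u(-6, -17))/53367 = ((1/3)*(31 - 4*(-273))/(-273))/53367 = ((1/3)*(-1/273)*(31 + 1092))*(1/53367) = ((1/3)*(-1/273)*1123)*(1/53367) = -1123/819*1/53367 = -1123/43707573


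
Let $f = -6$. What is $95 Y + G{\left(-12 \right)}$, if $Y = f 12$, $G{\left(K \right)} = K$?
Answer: $-6852$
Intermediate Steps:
$Y = -72$ ($Y = \left(-6\right) 12 = -72$)
$95 Y + G{\left(-12 \right)} = 95 \left(-72\right) - 12 = -6840 - 12 = -6852$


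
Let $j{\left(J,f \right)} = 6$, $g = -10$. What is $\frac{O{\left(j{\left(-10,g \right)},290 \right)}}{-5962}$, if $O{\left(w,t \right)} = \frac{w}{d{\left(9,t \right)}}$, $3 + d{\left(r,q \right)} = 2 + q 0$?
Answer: $\frac{3}{2981} \approx 0.0010064$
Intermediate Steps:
$d{\left(r,q \right)} = -1$ ($d{\left(r,q \right)} = -3 + \left(2 + q 0\right) = -3 + \left(2 + 0\right) = -3 + 2 = -1$)
$O{\left(w,t \right)} = - w$ ($O{\left(w,t \right)} = \frac{w}{-1} = w \left(-1\right) = - w$)
$\frac{O{\left(j{\left(-10,g \right)},290 \right)}}{-5962} = \frac{\left(-1\right) 6}{-5962} = \left(-6\right) \left(- \frac{1}{5962}\right) = \frac{3}{2981}$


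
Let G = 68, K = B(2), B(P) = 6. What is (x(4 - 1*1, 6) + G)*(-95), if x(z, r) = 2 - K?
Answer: -6080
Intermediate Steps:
K = 6
x(z, r) = -4 (x(z, r) = 2 - 1*6 = 2 - 6 = -4)
(x(4 - 1*1, 6) + G)*(-95) = (-4 + 68)*(-95) = 64*(-95) = -6080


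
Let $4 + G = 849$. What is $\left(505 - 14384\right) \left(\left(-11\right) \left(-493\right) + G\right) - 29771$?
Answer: $-87023343$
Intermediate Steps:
$G = 845$ ($G = -4 + 849 = 845$)
$\left(505 - 14384\right) \left(\left(-11\right) \left(-493\right) + G\right) - 29771 = \left(505 - 14384\right) \left(\left(-11\right) \left(-493\right) + 845\right) - 29771 = - 13879 \left(5423 + 845\right) - 29771 = \left(-13879\right) 6268 - 29771 = -86993572 - 29771 = -87023343$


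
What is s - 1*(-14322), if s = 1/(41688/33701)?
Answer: 597089237/41688 ≈ 14323.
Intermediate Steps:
s = 33701/41688 (s = 1/(41688*(1/33701)) = 1/(41688/33701) = 33701/41688 ≈ 0.80841)
s - 1*(-14322) = 33701/41688 - 1*(-14322) = 33701/41688 + 14322 = 597089237/41688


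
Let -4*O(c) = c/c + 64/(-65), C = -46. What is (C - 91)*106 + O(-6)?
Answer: -3775721/260 ≈ -14522.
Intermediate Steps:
O(c) = -1/260 (O(c) = -(c/c + 64/(-65))/4 = -(1 + 64*(-1/65))/4 = -(1 - 64/65)/4 = -1/4*1/65 = -1/260)
(C - 91)*106 + O(-6) = (-46 - 91)*106 - 1/260 = -137*106 - 1/260 = -14522 - 1/260 = -3775721/260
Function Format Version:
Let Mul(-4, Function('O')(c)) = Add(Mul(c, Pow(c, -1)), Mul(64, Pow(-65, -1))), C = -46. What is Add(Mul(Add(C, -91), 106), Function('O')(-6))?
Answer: Rational(-3775721, 260) ≈ -14522.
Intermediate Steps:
Function('O')(c) = Rational(-1, 260) (Function('O')(c) = Mul(Rational(-1, 4), Add(Mul(c, Pow(c, -1)), Mul(64, Pow(-65, -1)))) = Mul(Rational(-1, 4), Add(1, Mul(64, Rational(-1, 65)))) = Mul(Rational(-1, 4), Add(1, Rational(-64, 65))) = Mul(Rational(-1, 4), Rational(1, 65)) = Rational(-1, 260))
Add(Mul(Add(C, -91), 106), Function('O')(-6)) = Add(Mul(Add(-46, -91), 106), Rational(-1, 260)) = Add(Mul(-137, 106), Rational(-1, 260)) = Add(-14522, Rational(-1, 260)) = Rational(-3775721, 260)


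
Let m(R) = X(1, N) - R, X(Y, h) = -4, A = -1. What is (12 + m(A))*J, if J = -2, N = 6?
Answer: -18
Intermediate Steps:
m(R) = -4 - R
(12 + m(A))*J = (12 + (-4 - 1*(-1)))*(-2) = (12 + (-4 + 1))*(-2) = (12 - 3)*(-2) = 9*(-2) = -18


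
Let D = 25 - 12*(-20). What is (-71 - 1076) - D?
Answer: -1412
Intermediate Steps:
D = 265 (D = 25 + 240 = 265)
(-71 - 1076) - D = (-71 - 1076) - 1*265 = -1147 - 265 = -1412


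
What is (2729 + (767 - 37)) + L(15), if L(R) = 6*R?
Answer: 3549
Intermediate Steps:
(2729 + (767 - 37)) + L(15) = (2729 + (767 - 37)) + 6*15 = (2729 + 730) + 90 = 3459 + 90 = 3549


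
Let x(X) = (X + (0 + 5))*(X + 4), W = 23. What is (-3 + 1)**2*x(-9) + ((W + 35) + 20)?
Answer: 158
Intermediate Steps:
x(X) = (4 + X)*(5 + X) (x(X) = (X + 5)*(4 + X) = (5 + X)*(4 + X) = (4 + X)*(5 + X))
(-3 + 1)**2*x(-9) + ((W + 35) + 20) = (-3 + 1)**2*(20 + (-9)**2 + 9*(-9)) + ((23 + 35) + 20) = (-2)**2*(20 + 81 - 81) + (58 + 20) = 4*20 + 78 = 80 + 78 = 158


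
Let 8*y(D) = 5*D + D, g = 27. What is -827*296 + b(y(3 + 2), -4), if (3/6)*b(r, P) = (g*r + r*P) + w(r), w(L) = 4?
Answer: -489223/2 ≈ -2.4461e+5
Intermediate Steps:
y(D) = 3*D/4 (y(D) = (5*D + D)/8 = (6*D)/8 = 3*D/4)
b(r, P) = 8 + 54*r + 2*P*r (b(r, P) = 2*((27*r + r*P) + 4) = 2*((27*r + P*r) + 4) = 2*(4 + 27*r + P*r) = 8 + 54*r + 2*P*r)
-827*296 + b(y(3 + 2), -4) = -827*296 + (8 + 54*(3*(3 + 2)/4) + 2*(-4)*(3*(3 + 2)/4)) = -244792 + (8 + 54*((¾)*5) + 2*(-4)*((¾)*5)) = -244792 + (8 + 54*(15/4) + 2*(-4)*(15/4)) = -244792 + (8 + 405/2 - 30) = -244792 + 361/2 = -489223/2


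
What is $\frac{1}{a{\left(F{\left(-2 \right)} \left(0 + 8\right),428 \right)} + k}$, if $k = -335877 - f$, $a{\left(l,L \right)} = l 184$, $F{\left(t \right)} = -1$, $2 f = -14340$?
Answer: $- \frac{1}{330179} \approx -3.0287 \cdot 10^{-6}$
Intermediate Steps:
$f = -7170$ ($f = \frac{1}{2} \left(-14340\right) = -7170$)
$a{\left(l,L \right)} = 184 l$
$k = -328707$ ($k = -335877 - -7170 = -335877 + 7170 = -328707$)
$\frac{1}{a{\left(F{\left(-2 \right)} \left(0 + 8\right),428 \right)} + k} = \frac{1}{184 \left(- (0 + 8)\right) - 328707} = \frac{1}{184 \left(\left(-1\right) 8\right) - 328707} = \frac{1}{184 \left(-8\right) - 328707} = \frac{1}{-1472 - 328707} = \frac{1}{-330179} = - \frac{1}{330179}$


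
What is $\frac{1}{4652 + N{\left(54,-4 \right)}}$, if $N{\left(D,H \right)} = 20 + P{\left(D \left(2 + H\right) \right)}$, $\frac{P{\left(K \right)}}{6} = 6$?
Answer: $\frac{1}{4708} \approx 0.0002124$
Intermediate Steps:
$P{\left(K \right)} = 36$ ($P{\left(K \right)} = 6 \cdot 6 = 36$)
$N{\left(D,H \right)} = 56$ ($N{\left(D,H \right)} = 20 + 36 = 56$)
$\frac{1}{4652 + N{\left(54,-4 \right)}} = \frac{1}{4652 + 56} = \frac{1}{4708}$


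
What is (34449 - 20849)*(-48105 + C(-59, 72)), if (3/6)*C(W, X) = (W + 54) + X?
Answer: -652405600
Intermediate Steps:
C(W, X) = 108 + 2*W + 2*X (C(W, X) = 2*((W + 54) + X) = 2*((54 + W) + X) = 2*(54 + W + X) = 108 + 2*W + 2*X)
(34449 - 20849)*(-48105 + C(-59, 72)) = (34449 - 20849)*(-48105 + (108 + 2*(-59) + 2*72)) = 13600*(-48105 + (108 - 118 + 144)) = 13600*(-48105 + 134) = 13600*(-47971) = -652405600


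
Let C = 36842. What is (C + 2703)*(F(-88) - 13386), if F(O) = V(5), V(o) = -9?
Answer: -529705275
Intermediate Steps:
F(O) = -9
(C + 2703)*(F(-88) - 13386) = (36842 + 2703)*(-9 - 13386) = 39545*(-13395) = -529705275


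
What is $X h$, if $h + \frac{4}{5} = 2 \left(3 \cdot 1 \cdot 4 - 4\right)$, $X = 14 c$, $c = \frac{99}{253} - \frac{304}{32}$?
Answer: $- \frac{222908}{115} \approx -1938.3$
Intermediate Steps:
$c = - \frac{419}{46}$ ($c = 99 \cdot \frac{1}{253} - \frac{19}{2} = \frac{9}{23} - \frac{19}{2} = - \frac{419}{46} \approx -9.1087$)
$X = - \frac{2933}{23}$ ($X = 14 \left(- \frac{419}{46}\right) = - \frac{2933}{23} \approx -127.52$)
$h = \frac{76}{5}$ ($h = - \frac{4}{5} + 2 \left(3 \cdot 1 \cdot 4 - 4\right) = - \frac{4}{5} + 2 \left(3 \cdot 4 - 4\right) = - \frac{4}{5} + 2 \left(12 - 4\right) = - \frac{4}{5} + 2 \cdot 8 = - \frac{4}{5} + 16 = \frac{76}{5} \approx 15.2$)
$X h = \left(- \frac{2933}{23}\right) \frac{76}{5} = - \frac{222908}{115}$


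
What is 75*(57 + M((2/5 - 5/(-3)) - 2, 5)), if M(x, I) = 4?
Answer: 4575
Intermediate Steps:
75*(57 + M((2/5 - 5/(-3)) - 2, 5)) = 75*(57 + 4) = 75*61 = 4575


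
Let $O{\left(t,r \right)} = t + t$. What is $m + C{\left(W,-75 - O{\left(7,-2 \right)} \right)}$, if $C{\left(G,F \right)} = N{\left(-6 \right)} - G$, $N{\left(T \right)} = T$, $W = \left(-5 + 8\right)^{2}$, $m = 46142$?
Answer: $46127$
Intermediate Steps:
$O{\left(t,r \right)} = 2 t$
$W = 9$ ($W = 3^{2} = 9$)
$C{\left(G,F \right)} = -6 - G$
$m + C{\left(W,-75 - O{\left(7,-2 \right)} \right)} = 46142 - 15 = 46127$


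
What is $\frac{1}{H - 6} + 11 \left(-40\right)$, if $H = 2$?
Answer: $- \frac{1761}{4} \approx -440.25$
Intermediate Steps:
$\frac{1}{H - 6} + 11 \left(-40\right) = \frac{1}{2 - 6} + 11 \left(-40\right) = \frac{1}{-4} - 440 = - \frac{1}{4} - 440 = - \frac{1761}{4}$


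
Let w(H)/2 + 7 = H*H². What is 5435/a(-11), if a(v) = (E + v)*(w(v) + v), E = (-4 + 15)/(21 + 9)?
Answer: 163050/857153 ≈ 0.19022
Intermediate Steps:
w(H) = -14 + 2*H³ (w(H) = -14 + 2*(H*H²) = -14 + 2*H³)
E = 11/30 ≈ 0.36667
a(v) = (11/30 + v)*(-14 + v + 2*v³) (a(v) = (11/30 + v)*((-14 + 2*v³) + v) = (11/30 + v)*(-14 + v + 2*v³))
5435/a(-11) = 5435/(-77/15 + (-11)² + 2*(-11)⁴ - 409/30*(-11) + (11/15)*(-11)³) = 5435/(-77/15 + 121 + 2*14641 + 4499/30 + (11/15)*(-1331)) = 5435/(-77/15 + 121 + 29282 + 4499/30 - 14641/15) = 5435/(857153/30) = 5435*(30/857153) = 163050/857153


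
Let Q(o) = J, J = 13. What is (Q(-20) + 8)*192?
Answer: 4032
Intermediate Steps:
Q(o) = 13
(Q(-20) + 8)*192 = (13 + 8)*192 = 21*192 = 4032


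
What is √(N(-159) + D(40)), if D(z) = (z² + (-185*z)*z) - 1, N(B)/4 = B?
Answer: I*√295037 ≈ 543.17*I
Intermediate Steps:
N(B) = 4*B
D(z) = -1 - 184*z² (D(z) = (z² - 185*z²) - 1 = -184*z² - 1 = -1 - 184*z²)
√(N(-159) + D(40)) = √(4*(-159) + (-1 - 184*40²)) = √(-636 + (-1 - 184*1600)) = √(-636 + (-1 - 294400)) = √(-636 - 294401) = √(-295037) = I*√295037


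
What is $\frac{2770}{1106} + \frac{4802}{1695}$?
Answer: $\frac{5003081}{937335} \approx 5.3376$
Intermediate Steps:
$\frac{2770}{1106} + \frac{4802}{1695} = 2770 \cdot \frac{1}{1106} + 4802 \cdot \frac{1}{1695} = \frac{1385}{553} + \frac{4802}{1695} = \frac{5003081}{937335}$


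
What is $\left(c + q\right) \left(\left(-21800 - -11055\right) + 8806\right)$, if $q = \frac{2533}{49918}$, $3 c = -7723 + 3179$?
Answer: $\frac{439803578627}{149754} \approx 2.9368 \cdot 10^{6}$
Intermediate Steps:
$c = - \frac{4544}{3}$ ($c = \frac{-7723 + 3179}{3} = \frac{1}{3} \left(-4544\right) = - \frac{4544}{3} \approx -1514.7$)
$q = \frac{2533}{49918}$ ($q = 2533 \cdot \frac{1}{49918} = \frac{2533}{49918} \approx 0.050743$)
$\left(c + q\right) \left(\left(-21800 - -11055\right) + 8806\right) = \left(- \frac{4544}{3} + \frac{2533}{49918}\right) \left(\left(-21800 - -11055\right) + 8806\right) = - \frac{226819793 \left(\left(-21800 + 11055\right) + 8806\right)}{149754} = - \frac{226819793 \left(-10745 + 8806\right)}{149754} = \left(- \frac{226819793}{149754}\right) \left(-1939\right) = \frac{439803578627}{149754}$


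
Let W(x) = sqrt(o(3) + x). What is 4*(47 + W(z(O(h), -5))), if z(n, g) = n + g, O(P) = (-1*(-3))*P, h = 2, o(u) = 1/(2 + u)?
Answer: 188 + 4*sqrt(30)/5 ≈ 192.38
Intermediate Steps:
O(P) = 3*P
z(n, g) = g + n
W(x) = sqrt(1/5 + x) (W(x) = sqrt(1/(2 + 3) + x) = sqrt(1/5 + x))
4*(47 + W(z(O(h), -5))) = 4*(47 + sqrt(5 + 25*(-5 + 3*2))/5) = 4*(47 + sqrt(5 + 25*(-5 + 6))/5) = 4*(47 + sqrt(5 + 25*1)/5) = 4*(47 + sqrt(5 + 25)/5) = 4*(47 + sqrt(30)/5) = 188 + 4*sqrt(30)/5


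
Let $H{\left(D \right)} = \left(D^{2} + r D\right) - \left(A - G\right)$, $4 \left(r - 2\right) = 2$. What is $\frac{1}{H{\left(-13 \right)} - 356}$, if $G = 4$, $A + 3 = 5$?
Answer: $- \frac{2}{435} \approx -0.0045977$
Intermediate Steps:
$A = 2$ ($A = -3 + 5 = 2$)
$r = \frac{5}{2}$ ($r = 2 + \frac{1}{4} \cdot 2 = 2 + \frac{1}{2} = \frac{5}{2} \approx 2.5$)
$H{\left(D \right)} = 2 + D^{2} + \frac{5 D}{2}$ ($H{\left(D \right)} = \left(D^{2} + \frac{5 D}{2}\right) + \left(4 - 2\right) = \left(D^{2} + \frac{5 D}{2}\right) + 2 = 2 + D^{2} + \frac{5 D}{2}$)
$\frac{1}{H{\left(-13 \right)} - 356} = \frac{1}{\left(2 + \left(-13\right)^{2} + \frac{5}{2} \left(-13\right)\right) - 356} = \frac{1}{\left(2 + 169 - \frac{65}{2}\right) - 356} = \frac{1}{\frac{277}{2} - 356} = \frac{1}{- \frac{435}{2}} = - \frac{2}{435}$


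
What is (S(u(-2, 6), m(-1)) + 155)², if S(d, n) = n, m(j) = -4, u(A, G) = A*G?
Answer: 22801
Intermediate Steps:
(S(u(-2, 6), m(-1)) + 155)² = (-4 + 155)² = 151² = 22801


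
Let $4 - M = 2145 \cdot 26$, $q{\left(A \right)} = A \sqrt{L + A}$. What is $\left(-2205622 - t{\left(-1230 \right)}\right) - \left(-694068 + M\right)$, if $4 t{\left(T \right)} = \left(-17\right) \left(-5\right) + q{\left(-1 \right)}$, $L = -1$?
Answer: $- \frac{5823237}{4} + \frac{i \sqrt{2}}{4} \approx -1.4558 \cdot 10^{6} + 0.35355 i$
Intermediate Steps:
$q{\left(A \right)} = A \sqrt{-1 + A}$
$M = -55766$ ($M = 4 - 2145 \cdot 26 = 4 - 55770 = -55766$)
$t{\left(T \right)} = \frac{85}{4} - \frac{i \sqrt{2}}{4}$ ($t{\left(T \right)} = \frac{\left(-17\right) \left(-5\right) - \sqrt{-1 - 1}}{4} = \frac{85 - \sqrt{-2}}{4} = \frac{85 - i \sqrt{2}}{4} = \frac{85}{4} - \frac{i \sqrt{2}}{4}$)
$\left(-2205622 - t{\left(-1230 \right)}\right) - \left(-694068 + M\right) = \left(-2205622 - \left(\frac{85}{4} - \frac{i \sqrt{2}}{4}\right)\right) + \left(694068 - -55766\right) = \left(-2205622 - \left(\frac{85}{4} - \frac{i \sqrt{2}}{4}\right)\right) + \left(694068 + 55766\right) = \left(- \frac{8822573}{4} + \frac{i \sqrt{2}}{4}\right) + 749834 = - \frac{5823237}{4} + \frac{i \sqrt{2}}{4}$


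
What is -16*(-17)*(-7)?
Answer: -1904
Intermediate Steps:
-16*(-17)*(-7) = 272*(-7) = -1904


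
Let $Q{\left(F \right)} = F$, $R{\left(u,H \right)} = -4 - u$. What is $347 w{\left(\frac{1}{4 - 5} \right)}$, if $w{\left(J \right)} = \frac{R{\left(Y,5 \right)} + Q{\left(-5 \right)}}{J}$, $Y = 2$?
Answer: $3817$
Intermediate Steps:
$w{\left(J \right)} = - \frac{11}{J}$ ($w{\left(J \right)} = \frac{\left(-4 - 2\right) - 5}{J} = \frac{-6 - 5}{J} = - \frac{11}{J}$)
$347 w{\left(\frac{1}{4 - 5} \right)} = 347 \left(- \frac{11}{\frac{1}{4 - 5}}\right) = 347 \left(- \frac{11}{\frac{1}{-1}}\right) = 347 \left(- \frac{11}{-1}\right) = 347 \left(\left(-11\right) \left(-1\right)\right) = 347 \cdot 11 = 3817$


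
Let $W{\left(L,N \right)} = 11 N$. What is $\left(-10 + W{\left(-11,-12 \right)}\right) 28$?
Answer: $-3976$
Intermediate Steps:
$\left(-10 + W{\left(-11,-12 \right)}\right) 28 = \left(-10 + 11 \left(-12\right)\right) 28 = \left(-10 - 132\right) 28 = \left(-142\right) 28 = -3976$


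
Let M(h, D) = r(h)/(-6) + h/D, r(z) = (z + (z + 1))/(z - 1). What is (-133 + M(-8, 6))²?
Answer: 5870929/324 ≈ 18120.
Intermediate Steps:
r(z) = (1 + 2*z)/(-1 + z) (r(z) = (z + (1 + z))/(-1 + z) = (1 + 2*z)/(-1 + z))
M(h, D) = h/D - (1 + 2*h)/(6*(-1 + h)) (M(h, D) = ((1 + 2*h)/(-1 + h))/(-6) + h/D = ((1 + 2*h)/(-1 + h))*(-⅙) + h/D = -(1 + 2*h)/(6*(-1 + h)) + h/D = h/D - (1 + 2*h)/(6*(-1 + h)))
(-133 + M(-8, 6))² = (-133 + (-8*(-1 - 8) - ⅙*6*(1 + 2*(-8)))/(6*(-1 - 8)))² = (-133 + (⅙)*(-8*(-9) - ⅙*6*(1 - 16))/(-9))² = (-133 + (⅙)*(-⅑)*(72 - ⅙*6*(-15)))² = (-133 + (⅙)*(-⅑)*(72 + 15))² = (-133 + (⅙)*(-⅑)*87)² = (-133 - 29/18)² = (-2423/18)² = 5870929/324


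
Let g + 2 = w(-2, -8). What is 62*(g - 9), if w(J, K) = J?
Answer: -806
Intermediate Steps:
g = -4 (g = -2 - 2 = -4)
62*(g - 9) = 62*(-4 - 9) = 62*(-13) = -806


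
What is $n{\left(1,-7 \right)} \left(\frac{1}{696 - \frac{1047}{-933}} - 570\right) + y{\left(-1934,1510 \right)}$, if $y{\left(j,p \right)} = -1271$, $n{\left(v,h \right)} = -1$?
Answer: $- \frac{151980616}{216805} \approx -701.0$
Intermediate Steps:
$n{\left(1,-7 \right)} \left(\frac{1}{696 - \frac{1047}{-933}} - 570\right) + y{\left(-1934,1510 \right)} = - (\frac{1}{696 - \frac{1047}{-933}} - 570) - 1271 = - (\frac{1}{696 - - \frac{349}{311}} - 570) - 1271 = - (\frac{1}{696 + \frac{349}{311}} - 570) - 1271 = - (\frac{1}{\frac{216805}{311}} - 570) - 1271 = - (\frac{311}{216805} - 570) - 1271 = \left(-1\right) \left(- \frac{123578539}{216805}\right) - 1271 = \frac{123578539}{216805} - 1271 = - \frac{151980616}{216805}$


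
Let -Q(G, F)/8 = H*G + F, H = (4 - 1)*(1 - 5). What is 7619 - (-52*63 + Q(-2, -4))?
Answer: 11055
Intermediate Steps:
H = -12 (H = 3*(-4) = -12)
Q(G, F) = -8*F + 96*G (Q(G, F) = -8*(-12*G + F) = -8*(F - 12*G) = -8*F + 96*G)
7619 - (-52*63 + Q(-2, -4)) = 7619 - (-52*63 + (-8*(-4) + 96*(-2))) = 7619 - (-3276 + (32 - 192)) = 7619 - (-3276 - 160) = 7619 - 1*(-3436) = 7619 + 3436 = 11055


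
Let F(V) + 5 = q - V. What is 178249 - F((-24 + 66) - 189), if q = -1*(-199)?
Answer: 177908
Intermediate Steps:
q = 199
F(V) = 194 - V (F(V) = -5 + (199 - V) = 194 - V)
178249 - F((-24 + 66) - 189) = 178249 - (194 - ((-24 + 66) - 189)) = 178249 - (194 - (42 - 189)) = 178249 - (194 - 1*(-147)) = 178249 - (194 + 147) = 178249 - 1*341 = 178249 - 341 = 177908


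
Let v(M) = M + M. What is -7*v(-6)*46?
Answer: 3864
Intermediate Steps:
v(M) = 2*M
-7*v(-6)*46 = -14*(-6)*46 = -7*(-12)*46 = 84*46 = 3864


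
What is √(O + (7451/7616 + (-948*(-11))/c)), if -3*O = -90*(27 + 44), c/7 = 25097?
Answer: √24826332612045997/3413192 ≈ 46.163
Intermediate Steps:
c = 175679 (c = 7*25097 = 175679)
O = 2130 (O = -(-30)*(27 + 44) = -(-30)*71 = -⅓*(-6390) = 2130)
√(O + (7451/7616 + (-948*(-11))/c)) = √(2130 + (7451/7616 - 948*(-11)/175679)) = √(2130 + (7451*(1/7616) + 10428*(1/175679))) = √(2130 + (7451/7616 + 10428/175679)) = √(2130 + 28334773/27305536) = √(58189126453/27305536) = √24826332612045997/3413192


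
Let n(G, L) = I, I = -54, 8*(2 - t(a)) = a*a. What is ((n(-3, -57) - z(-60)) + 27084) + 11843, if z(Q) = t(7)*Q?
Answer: 77251/2 ≈ 38626.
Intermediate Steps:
t(a) = 2 - a²/8 (t(a) = 2 - a*a/8 = 2 - a²/8)
n(G, L) = -54
z(Q) = -33*Q/8 (z(Q) = (2 - ⅛*7²)*Q = (2 - ⅛*49)*Q = (2 - 49/8)*Q = -33*Q/8)
((n(-3, -57) - z(-60)) + 27084) + 11843 = ((-54 - (-33)*(-60)/8) + 27084) + 11843 = ((-54 - 1*495/2) + 27084) + 11843 = ((-54 - 495/2) + 27084) + 11843 = (-603/2 + 27084) + 11843 = 53565/2 + 11843 = 77251/2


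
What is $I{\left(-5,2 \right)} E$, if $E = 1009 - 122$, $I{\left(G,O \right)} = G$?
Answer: $-4435$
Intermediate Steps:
$E = 887$
$I{\left(-5,2 \right)} E = \left(-5\right) 887 = -4435$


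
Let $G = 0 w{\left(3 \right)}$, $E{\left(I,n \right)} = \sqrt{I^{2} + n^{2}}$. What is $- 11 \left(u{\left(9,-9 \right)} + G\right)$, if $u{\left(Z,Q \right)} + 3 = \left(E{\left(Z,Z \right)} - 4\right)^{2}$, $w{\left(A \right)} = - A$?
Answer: $-1925 + 792 \sqrt{2} \approx -804.94$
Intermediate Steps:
$u{\left(Z,Q \right)} = -3 + \left(-4 + \sqrt{2} \sqrt{Z^{2}}\right)^{2}$ ($u{\left(Z,Q \right)} = -3 + \left(\sqrt{Z^{2} + Z^{2}} - 4\right)^{2} = -3 + \left(\sqrt{2 Z^{2}} - 4\right)^{2} = -3 + \left(\sqrt{2} \sqrt{Z^{2}} - 4\right)^{2} = -3 + \left(-4 + \sqrt{2} \sqrt{Z^{2}}\right)^{2}$)
$G = 0$ ($G = 0 \left(\left(-1\right) 3\right) = 0 \left(-3\right) = 0$)
$- 11 \left(u{\left(9,-9 \right)} + G\right) = - 11 \left(\left(-3 + \left(-4 + \sqrt{2} \sqrt{9^{2}}\right)^{2}\right) + 0\right) = - 11 \left(\left(-3 + \left(-4 + \sqrt{2} \sqrt{81}\right)^{2}\right) + 0\right) = - 11 \left(\left(-3 + \left(-4 + \sqrt{2} \cdot 9\right)^{2}\right) + 0\right) = - 11 \left(\left(-3 + \left(-4 + 9 \sqrt{2}\right)^{2}\right) + 0\right) = - 11 \left(-3 + \left(-4 + 9 \sqrt{2}\right)^{2}\right) = 33 - 11 \left(-4 + 9 \sqrt{2}\right)^{2}$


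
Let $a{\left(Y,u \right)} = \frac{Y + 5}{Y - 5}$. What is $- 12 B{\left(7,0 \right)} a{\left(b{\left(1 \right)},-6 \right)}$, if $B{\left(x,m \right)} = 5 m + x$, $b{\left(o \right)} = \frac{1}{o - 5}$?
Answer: $76$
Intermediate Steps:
$b{\left(o \right)} = \frac{1}{-5 + o}$
$B{\left(x,m \right)} = x + 5 m$
$a{\left(Y,u \right)} = \frac{5 + Y}{-5 + Y}$
$- 12 B{\left(7,0 \right)} a{\left(b{\left(1 \right)},-6 \right)} = - 12 \left(7 + 5 \cdot 0\right) \frac{5 + \frac{1}{-5 + 1}}{-5 + \frac{1}{-5 + 1}} = - 12 \left(7 + 0\right) \frac{5 + \frac{1}{-4}}{-5 + \frac{1}{-4}} = \left(-12\right) 7 \frac{5 - \frac{1}{4}}{-5 - \frac{1}{4}} = - 84 \frac{1}{- \frac{21}{4}} \cdot \frac{19}{4} = - 84 \left(\left(- \frac{4}{21}\right) \frac{19}{4}\right) = \left(-84\right) \left(- \frac{19}{21}\right) = 76$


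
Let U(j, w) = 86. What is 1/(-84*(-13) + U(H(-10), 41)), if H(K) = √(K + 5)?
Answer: 1/1178 ≈ 0.00084890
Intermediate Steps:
H(K) = √(5 + K)
1/(-84*(-13) + U(H(-10), 41)) = 1/(-84*(-13) + 86) = 1/(1092 + 86) = 1/1178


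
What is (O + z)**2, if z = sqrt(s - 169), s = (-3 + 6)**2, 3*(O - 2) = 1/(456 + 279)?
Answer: -758467079/4862025 + 35288*I*sqrt(10)/2205 ≈ -156.0 + 50.608*I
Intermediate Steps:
O = 4411/2205 (O = 2 + 1/(3*(456 + 279)) = 2 + (1/3)/735 = 2 + (1/3)*(1/735) = 2 + 1/2205 = 4411/2205 ≈ 2.0005)
s = 9 (s = 3**2 = 9)
z = 4*I*sqrt(10) (z = sqrt(9 - 169) = sqrt(-160) = 4*I*sqrt(10) ≈ 12.649*I)
(O + z)**2 = (4411/2205 + 4*I*sqrt(10))**2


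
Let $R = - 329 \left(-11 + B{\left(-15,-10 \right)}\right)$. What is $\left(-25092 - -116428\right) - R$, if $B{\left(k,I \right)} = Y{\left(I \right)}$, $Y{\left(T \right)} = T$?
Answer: $84427$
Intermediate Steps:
$B{\left(k,I \right)} = I$
$R = 6909$ ($R = - 329 \left(-11 - 10\right) = \left(-329\right) \left(-21\right) = 6909$)
$\left(-25092 - -116428\right) - R = \left(-25092 - -116428\right) - 6909 = \left(-25092 + 116428\right) - 6909 = 91336 - 6909 = 84427$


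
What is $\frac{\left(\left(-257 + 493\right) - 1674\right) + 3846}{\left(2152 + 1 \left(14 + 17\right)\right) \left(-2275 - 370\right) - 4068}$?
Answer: $- \frac{2408}{5778103} \approx -0.00041675$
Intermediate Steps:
$\frac{\left(\left(-257 + 493\right) - 1674\right) + 3846}{\left(2152 + 1 \left(14 + 17\right)\right) \left(-2275 - 370\right) - 4068} = \frac{\left(236 - 1674\right) + 3846}{\left(2152 + 1 \cdot 31\right) \left(-2645\right) - 4068} = \frac{-1438 + 3846}{\left(2152 + 31\right) \left(-2645\right) - 4068} = \frac{2408}{2183 \left(-2645\right) - 4068} = \frac{2408}{-5774035 - 4068} = \frac{2408}{-5778103} = 2408 \left(- \frac{1}{5778103}\right) = - \frac{2408}{5778103}$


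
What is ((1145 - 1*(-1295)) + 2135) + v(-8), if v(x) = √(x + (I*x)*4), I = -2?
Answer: 4575 + 2*√14 ≈ 4582.5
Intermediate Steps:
v(x) = √7*√(-x) (v(x) = √(x - 2*x*4) = √(x - 8*x) = √(-7*x) = √7*√(-x))
((1145 - 1*(-1295)) + 2135) + v(-8) = ((1145 - 1*(-1295)) + 2135) + √7*√(-1*(-8)) = ((1145 + 1295) + 2135) + √7*√8 = (2440 + 2135) + √7*(2*√2) = 4575 + 2*√14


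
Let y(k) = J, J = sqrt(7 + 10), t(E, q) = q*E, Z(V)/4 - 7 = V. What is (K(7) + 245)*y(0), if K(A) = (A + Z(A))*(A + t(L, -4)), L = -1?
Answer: 938*sqrt(17) ≈ 3867.5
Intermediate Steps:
Z(V) = 28 + 4*V
t(E, q) = E*q
K(A) = (4 + A)*(28 + 5*A) (K(A) = (A + (28 + 4*A))*(A - 1*(-4)) = (28 + 5*A)*(A + 4) = (28 + 5*A)*(4 + A) = (4 + A)*(28 + 5*A))
J = sqrt(17) ≈ 4.1231
y(k) = sqrt(17)
(K(7) + 245)*y(0) = ((112 + 5*7**2 + 48*7) + 245)*sqrt(17) = ((112 + 5*49 + 336) + 245)*sqrt(17) = ((112 + 245 + 336) + 245)*sqrt(17) = (693 + 245)*sqrt(17) = 938*sqrt(17)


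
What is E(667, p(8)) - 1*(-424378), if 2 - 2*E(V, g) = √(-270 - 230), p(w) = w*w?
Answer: 424379 - 5*I*√5 ≈ 4.2438e+5 - 11.18*I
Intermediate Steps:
p(w) = w²
E(V, g) = 1 - 5*I*√5 (E(V, g) = 1 - √(-270 - 230)/2 = 1 - 5*I*√5)
E(667, p(8)) - 1*(-424378) = (1 - 5*I*√5) - 1*(-424378) = (1 - 5*I*√5) + 424378 = 424379 - 5*I*√5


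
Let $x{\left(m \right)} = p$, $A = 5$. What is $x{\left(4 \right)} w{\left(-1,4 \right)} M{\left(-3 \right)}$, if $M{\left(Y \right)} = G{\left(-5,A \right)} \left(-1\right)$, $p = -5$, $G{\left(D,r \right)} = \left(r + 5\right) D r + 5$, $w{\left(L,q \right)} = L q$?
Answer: $4900$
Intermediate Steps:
$G{\left(D,r \right)} = 5 + D r \left(5 + r\right)$ ($G{\left(D,r \right)} = \left(5 + r\right) D r + 5 = D \left(5 + r\right) r + 5 = D r \left(5 + r\right) + 5 = 5 + D r \left(5 + r\right)$)
$x{\left(m \right)} = -5$
$M{\left(Y \right)} = 245$ ($M{\left(Y \right)} = \left(5 - 5 \cdot 5^{2} + 5 \left(-5\right) 5\right) \left(-1\right) = \left(5 - 125 - 125\right) \left(-1\right) = \left(-245\right) \left(-1\right) = 245$)
$x{\left(4 \right)} w{\left(-1,4 \right)} M{\left(-3 \right)} = - 5 \left(\left(-1\right) 4\right) 245 = \left(-5\right) \left(-4\right) 245 = 20 \cdot 245 = 4900$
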